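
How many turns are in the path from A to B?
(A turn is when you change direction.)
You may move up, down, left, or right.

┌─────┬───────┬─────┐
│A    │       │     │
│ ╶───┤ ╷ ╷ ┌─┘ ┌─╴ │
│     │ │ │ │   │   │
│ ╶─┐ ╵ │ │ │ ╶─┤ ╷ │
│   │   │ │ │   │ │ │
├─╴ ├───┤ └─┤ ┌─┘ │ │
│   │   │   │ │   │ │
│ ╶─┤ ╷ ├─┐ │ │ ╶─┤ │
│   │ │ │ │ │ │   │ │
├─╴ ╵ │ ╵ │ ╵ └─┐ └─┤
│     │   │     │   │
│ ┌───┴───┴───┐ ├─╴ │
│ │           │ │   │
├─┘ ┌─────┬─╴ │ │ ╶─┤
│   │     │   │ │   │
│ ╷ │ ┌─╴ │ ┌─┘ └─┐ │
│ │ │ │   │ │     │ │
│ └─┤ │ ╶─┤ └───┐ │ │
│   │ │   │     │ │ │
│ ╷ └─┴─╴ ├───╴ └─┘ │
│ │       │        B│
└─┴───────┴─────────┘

Directions: down, right, right, down, right, up, up, right, down, down, down, right, down, down, right, up, up, up, up, right, up, right, right, down, left, down, down, left, down, right, down, right, down, left, down, right, down, down, down
Number of turns: 26

Solution:

┌─────┬───────┬─────┐
│A    │↱ ↓    │↱ → ↓│
│ ╶───┤ ╷ ╷ ┌─┘ ┌─╴ │
│↳ → ↓│↑│↓│ │↱ ↑│↓ ↲│
│ ╶─┐ ╵ │ │ │ ╶─┤ ╷ │
│   │↳ ↑│↓│ │↑  │↓│ │
├─╴ ├───┤ └─┤ ┌─┘ │ │
│   │   │↳ ↓│↑│↓ ↲│ │
│ ╶─┤ ╷ ├─┐ │ │ ╶─┤ │
│   │ │ │ │↓│↑│↳ ↓│ │
├─╴ ╵ │ ╵ │ ╵ └─┐ └─┤
│     │   │↳ ↑  │↳ ↓│
│ ┌───┴───┴───┐ ├─╴ │
│ │           │ │↓ ↲│
├─┘ ┌─────┬─╴ │ │ ╶─┤
│   │     │   │ │↳ ↓│
│ ╷ │ ┌─╴ │ ┌─┘ └─┐ │
│ │ │ │   │ │     │↓│
│ └─┤ │ ╶─┤ └───┐ │ │
│   │ │   │     │ │↓│
│ ╷ └─┴─╴ ├───╴ └─┘ │
│ │       │        B│
└─┴───────┴─────────┘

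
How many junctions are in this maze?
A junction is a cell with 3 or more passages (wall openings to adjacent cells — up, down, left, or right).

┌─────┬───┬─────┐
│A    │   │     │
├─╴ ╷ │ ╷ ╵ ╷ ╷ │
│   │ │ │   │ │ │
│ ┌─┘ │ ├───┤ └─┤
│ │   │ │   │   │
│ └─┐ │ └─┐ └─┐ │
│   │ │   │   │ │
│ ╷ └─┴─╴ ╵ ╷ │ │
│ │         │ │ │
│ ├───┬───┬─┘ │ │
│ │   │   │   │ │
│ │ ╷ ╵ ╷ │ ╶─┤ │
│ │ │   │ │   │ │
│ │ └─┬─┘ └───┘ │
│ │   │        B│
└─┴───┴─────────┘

Checking each cell for number of passages:

Junctions found (3+ passages):
  (0, 1): 3 passages
  (0, 6): 3 passages
  (2, 2): 3 passages
  (3, 0): 3 passages
  (3, 5): 3 passages
  (4, 4): 3 passages
  (7, 4): 3 passages
Total junctions: 7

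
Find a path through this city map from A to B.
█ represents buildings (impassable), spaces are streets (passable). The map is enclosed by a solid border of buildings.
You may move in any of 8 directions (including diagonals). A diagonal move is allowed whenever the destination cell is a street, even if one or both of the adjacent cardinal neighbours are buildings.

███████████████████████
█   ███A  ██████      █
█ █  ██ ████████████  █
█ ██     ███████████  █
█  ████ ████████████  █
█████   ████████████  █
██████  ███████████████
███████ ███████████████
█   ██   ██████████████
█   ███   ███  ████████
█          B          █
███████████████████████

Finding the shortest path from A to B:
Movement: 8-directional
Path length: 10 steps
Directions: down → down → down → down → down → down → down-right → down-right → down-right → right

Solution:

███████████████████████
█   ███A  ██████      █
█ █  ██↓████████████  █
█ ██   ↓ ███████████  █
█  ████↓████████████  █
█████  ↓████████████  █
██████ ↓███████████████
███████↘███████████████
█   ██  ↘██████████████
█   ███  ↘███  ████████
█         →B          █
███████████████████████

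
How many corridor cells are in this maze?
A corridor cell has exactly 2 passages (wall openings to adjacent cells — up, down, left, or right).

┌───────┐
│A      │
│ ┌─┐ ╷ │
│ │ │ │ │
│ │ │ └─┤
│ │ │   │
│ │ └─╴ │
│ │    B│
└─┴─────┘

Counting cells with exactly 2 passages:
Total corridor cells: 12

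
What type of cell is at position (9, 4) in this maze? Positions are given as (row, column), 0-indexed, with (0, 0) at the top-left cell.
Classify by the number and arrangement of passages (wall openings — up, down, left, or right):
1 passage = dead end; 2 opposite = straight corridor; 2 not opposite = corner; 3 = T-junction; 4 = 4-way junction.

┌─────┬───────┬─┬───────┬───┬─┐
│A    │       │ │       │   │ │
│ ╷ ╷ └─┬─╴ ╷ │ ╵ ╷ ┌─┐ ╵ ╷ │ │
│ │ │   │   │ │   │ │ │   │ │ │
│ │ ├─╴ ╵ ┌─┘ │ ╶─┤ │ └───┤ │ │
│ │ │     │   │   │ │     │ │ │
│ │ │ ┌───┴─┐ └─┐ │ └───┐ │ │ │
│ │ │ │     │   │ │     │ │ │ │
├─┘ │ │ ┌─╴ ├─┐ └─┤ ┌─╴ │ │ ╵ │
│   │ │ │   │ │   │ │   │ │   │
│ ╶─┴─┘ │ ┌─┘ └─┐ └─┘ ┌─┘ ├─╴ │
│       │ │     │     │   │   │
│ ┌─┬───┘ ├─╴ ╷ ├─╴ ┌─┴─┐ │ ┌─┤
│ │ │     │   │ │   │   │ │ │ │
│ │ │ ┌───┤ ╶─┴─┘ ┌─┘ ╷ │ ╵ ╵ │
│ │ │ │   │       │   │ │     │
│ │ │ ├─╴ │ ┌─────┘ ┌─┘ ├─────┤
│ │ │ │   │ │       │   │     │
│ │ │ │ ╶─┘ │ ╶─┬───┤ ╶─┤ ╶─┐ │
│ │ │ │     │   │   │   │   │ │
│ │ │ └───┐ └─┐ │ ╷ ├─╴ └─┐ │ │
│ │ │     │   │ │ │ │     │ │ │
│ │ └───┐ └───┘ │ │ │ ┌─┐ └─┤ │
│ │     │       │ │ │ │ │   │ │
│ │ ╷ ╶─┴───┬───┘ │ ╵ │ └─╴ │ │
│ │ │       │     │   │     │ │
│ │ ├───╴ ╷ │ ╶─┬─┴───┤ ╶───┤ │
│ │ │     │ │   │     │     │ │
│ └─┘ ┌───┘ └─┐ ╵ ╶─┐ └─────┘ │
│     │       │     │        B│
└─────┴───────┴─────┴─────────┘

Checking cell at (9, 4):
Number of passages: 2
Cell type: straight corridor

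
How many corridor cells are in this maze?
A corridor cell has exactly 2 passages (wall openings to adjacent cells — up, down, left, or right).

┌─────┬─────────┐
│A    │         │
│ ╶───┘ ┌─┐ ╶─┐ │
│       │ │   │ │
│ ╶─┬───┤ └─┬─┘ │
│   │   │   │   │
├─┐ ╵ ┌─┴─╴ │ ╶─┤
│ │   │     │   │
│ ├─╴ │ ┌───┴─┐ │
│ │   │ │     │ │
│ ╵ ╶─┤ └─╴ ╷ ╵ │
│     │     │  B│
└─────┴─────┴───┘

Counting cells with exactly 2 passages:
Total corridor cells: 36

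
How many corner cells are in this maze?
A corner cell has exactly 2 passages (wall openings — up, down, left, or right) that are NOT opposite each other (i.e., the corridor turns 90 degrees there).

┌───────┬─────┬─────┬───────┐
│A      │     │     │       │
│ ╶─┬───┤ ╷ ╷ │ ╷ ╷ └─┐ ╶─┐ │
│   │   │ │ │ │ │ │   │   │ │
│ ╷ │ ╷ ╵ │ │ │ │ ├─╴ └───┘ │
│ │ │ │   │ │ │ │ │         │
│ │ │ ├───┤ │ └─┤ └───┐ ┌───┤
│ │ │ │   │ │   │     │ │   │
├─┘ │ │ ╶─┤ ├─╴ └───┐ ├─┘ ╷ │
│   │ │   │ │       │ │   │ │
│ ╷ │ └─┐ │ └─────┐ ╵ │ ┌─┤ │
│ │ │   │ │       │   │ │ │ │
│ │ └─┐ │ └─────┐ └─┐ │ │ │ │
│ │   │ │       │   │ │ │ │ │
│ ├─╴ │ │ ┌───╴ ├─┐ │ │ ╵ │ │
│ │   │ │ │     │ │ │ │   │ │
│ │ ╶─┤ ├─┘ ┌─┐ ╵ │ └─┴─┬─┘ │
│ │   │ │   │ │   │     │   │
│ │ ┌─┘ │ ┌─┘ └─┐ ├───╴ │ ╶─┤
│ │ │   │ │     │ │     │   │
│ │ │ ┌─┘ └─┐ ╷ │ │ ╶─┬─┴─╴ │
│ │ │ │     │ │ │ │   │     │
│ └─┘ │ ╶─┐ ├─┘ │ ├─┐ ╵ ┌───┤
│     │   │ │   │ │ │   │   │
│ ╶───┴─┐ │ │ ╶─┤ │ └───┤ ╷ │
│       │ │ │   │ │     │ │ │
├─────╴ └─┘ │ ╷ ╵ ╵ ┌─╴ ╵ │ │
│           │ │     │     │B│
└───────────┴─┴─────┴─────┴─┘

Counting corner cells (2 non-opposite passages):
Total corners: 80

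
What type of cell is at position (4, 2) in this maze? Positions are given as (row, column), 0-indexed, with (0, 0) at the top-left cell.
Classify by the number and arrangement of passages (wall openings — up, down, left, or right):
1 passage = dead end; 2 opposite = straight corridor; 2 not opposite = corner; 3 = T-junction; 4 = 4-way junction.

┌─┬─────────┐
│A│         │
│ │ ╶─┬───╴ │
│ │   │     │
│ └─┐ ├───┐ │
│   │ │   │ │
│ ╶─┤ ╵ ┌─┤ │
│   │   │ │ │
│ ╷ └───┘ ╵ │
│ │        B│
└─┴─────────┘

Checking cell at (4, 2):
Number of passages: 2
Cell type: straight corridor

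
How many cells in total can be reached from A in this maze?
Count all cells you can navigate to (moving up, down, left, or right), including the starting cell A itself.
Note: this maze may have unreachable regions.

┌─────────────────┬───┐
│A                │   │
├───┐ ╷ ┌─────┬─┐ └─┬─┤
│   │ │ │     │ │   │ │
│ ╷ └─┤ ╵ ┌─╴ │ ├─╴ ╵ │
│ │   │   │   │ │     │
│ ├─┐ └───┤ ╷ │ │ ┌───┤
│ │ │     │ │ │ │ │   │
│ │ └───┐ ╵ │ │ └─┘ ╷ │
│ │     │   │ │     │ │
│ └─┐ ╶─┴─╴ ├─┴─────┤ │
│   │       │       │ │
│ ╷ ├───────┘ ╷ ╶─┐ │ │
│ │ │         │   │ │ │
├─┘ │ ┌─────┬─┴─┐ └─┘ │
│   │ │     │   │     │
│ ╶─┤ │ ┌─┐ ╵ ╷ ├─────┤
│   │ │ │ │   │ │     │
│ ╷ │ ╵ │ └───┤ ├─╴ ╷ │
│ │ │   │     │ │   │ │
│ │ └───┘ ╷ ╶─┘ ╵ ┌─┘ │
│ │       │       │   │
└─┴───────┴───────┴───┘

Using BFS/flood-fill to find all reachable cells from A:
Maze size: 11 × 11 = 121 total cells
2 cell(s) are walled off and cannot be reached from A.
Reachable cells: 119

Reachable region (· marks reachable cells):

┌─────────────────┬───┐
│A · · · · · · · ·│   │
├───┐ ╷ ┌─────┬─┐ └─┬─┤
│· ·│·│·│· · ·│·│· ·│·│
│ ╷ └─┤ ╵ ┌─╴ │ ├─╴ ╵ │
│·│· ·│· ·│· ·│·│· · ·│
│ ├─┐ └───┤ ╷ │ │ ┌───┤
│·│·│· · ·│·│·│·│·│· ·│
│ │ └───┐ ╵ │ │ └─┘ ╷ │
│·│· · ·│· ·│·│· · ·│·│
│ └─┐ ╶─┴─╴ ├─┴─────┤ │
│· ·│· · · ·│· · · ·│·│
│ ╷ ├───────┘ ╷ ╶─┐ │ │
│·│·│· · · · ·│· ·│·│·│
├─┘ │ ┌─────┬─┴─┐ └─┘ │
│· ·│·│· · ·│· ·│· · ·│
│ ╶─┤ │ ┌─┐ ╵ ╷ ├─────┤
│· ·│·│·│·│· ·│·│· · ·│
│ ╷ │ ╵ │ └───┤ ├─╴ ╷ │
│·│·│· ·│· · ·│·│· ·│·│
│ │ └───┘ ╷ ╶─┘ ╵ ┌─┘ │
│·│· · · ·│· · · ·│· ·│
└─┴───────┴───────┴───┘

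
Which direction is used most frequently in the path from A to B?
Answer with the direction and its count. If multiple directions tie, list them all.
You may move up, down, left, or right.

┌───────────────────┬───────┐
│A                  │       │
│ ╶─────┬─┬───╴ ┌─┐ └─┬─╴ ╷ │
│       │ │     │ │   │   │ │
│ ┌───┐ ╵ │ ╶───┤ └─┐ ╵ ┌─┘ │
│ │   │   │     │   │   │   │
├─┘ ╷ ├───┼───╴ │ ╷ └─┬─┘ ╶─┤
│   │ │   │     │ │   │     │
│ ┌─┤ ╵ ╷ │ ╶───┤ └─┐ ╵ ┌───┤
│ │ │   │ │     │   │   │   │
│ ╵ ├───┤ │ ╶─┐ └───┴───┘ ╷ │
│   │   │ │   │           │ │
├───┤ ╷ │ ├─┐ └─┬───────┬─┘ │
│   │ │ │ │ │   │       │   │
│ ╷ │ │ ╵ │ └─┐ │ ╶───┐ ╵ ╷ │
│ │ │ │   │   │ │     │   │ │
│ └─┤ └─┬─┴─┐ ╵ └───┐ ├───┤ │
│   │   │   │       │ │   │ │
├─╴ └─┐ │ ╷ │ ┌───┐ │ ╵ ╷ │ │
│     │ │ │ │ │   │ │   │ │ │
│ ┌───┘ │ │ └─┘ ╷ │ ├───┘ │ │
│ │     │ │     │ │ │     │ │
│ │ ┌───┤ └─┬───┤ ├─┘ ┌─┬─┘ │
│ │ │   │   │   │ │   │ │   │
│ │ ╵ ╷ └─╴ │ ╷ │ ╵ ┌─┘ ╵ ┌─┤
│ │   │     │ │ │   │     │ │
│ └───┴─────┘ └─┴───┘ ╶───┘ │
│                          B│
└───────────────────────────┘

Directions: right, right, right, right, right, right, right, down, left, left, down, right, right, down, left, left, down, right, right, down, right, right, right, right, right, up, right, down, down, down, down, down, down, down, left, down, left, left, down, right, right, right
Counts: {'right': 20, 'down': 14, 'left': 7, 'up': 1}
Most common: right (20 times)

Solution:

┌───────────────────┬───────┐
│A → → → → → → ↓    │       │
│ ╶─────┬─┬───╴ ┌─┐ └─┬─╴ ╷ │
│       │ │↓ ← ↲│ │   │   │ │
│ ┌───┐ ╵ │ ╶───┤ └─┐ ╵ ┌─┘ │
│ │   │   │↳ → ↓│   │   │   │
├─┘ ╷ ├───┼───╴ │ ╷ └─┬─┘ ╶─┤
│   │ │   │↓ ← ↲│ │   │     │
│ ┌─┤ ╵ ╷ │ ╶───┤ └─┐ ╵ ┌───┤
│ │ │   │ │↳ → ↓│   │   │↱ ↓│
│ ╵ ├───┤ │ ╶─┐ └───┴───┘ ╷ │
│   │   │ │   │↳ → → → → ↑│↓│
├───┤ ╷ │ ├─┐ └─┬───────┬─┘ │
│   │ │ │ │ │   │       │  ↓│
│ ╷ │ │ ╵ │ └─┐ │ ╶───┐ ╵ ╷ │
│ │ │ │   │   │ │     │   │↓│
│ └─┤ └─┬─┴─┐ ╵ └───┐ ├───┤ │
│   │   │   │       │ │   │↓│
├─╴ └─┐ │ ╷ │ ┌───┐ │ ╵ ╷ │ │
│     │ │ │ │ │   │ │   │ │↓│
│ ┌───┘ │ │ └─┘ ╷ │ ├───┘ │ │
│ │     │ │     │ │ │     │↓│
│ │ ┌───┤ └─┬───┤ ├─┘ ┌─┬─┘ │
│ │ │   │   │   │ │   │ │↓ ↲│
│ │ ╵ ╷ └─╴ │ ╷ │ ╵ ┌─┘ ╵ ┌─┤
│ │   │     │ │ │   │↓ ← ↲│ │
│ └───┴─────┘ └─┴───┘ ╶───┘ │
│                    ↳ → → B│
└───────────────────────────┘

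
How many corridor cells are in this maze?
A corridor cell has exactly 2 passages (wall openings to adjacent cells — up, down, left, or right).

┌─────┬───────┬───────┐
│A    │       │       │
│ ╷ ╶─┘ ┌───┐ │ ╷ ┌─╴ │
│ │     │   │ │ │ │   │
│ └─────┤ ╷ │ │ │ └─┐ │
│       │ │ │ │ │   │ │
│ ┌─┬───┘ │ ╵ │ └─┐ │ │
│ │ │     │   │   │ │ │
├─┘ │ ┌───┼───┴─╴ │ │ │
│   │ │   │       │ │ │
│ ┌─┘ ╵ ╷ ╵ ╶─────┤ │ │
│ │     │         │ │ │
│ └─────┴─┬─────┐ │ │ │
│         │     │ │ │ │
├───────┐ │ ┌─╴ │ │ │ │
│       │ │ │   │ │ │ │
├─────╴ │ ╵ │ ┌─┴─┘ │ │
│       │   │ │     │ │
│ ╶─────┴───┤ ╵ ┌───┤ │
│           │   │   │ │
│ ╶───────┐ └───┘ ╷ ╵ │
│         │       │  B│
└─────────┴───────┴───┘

Counting cells with exactly 2 passages:
Total corridor cells: 105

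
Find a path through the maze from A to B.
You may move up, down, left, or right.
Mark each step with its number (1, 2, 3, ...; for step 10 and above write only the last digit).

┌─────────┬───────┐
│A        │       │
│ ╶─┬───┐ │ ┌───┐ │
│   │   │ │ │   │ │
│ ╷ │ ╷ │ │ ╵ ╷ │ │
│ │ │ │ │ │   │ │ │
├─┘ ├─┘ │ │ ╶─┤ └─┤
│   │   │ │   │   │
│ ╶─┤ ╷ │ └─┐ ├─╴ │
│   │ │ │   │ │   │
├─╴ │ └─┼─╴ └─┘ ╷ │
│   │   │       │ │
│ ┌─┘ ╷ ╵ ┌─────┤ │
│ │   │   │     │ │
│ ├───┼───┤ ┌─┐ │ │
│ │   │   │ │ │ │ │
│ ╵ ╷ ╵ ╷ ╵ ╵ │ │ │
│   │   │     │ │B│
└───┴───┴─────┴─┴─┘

Finding the shortest path through the maze:
Path length: 18 steps
Directions: right → right → right → right → down → down → down → down → right → down → right → right → up → right → down → down → down → down

Solution:

┌─────────┬───────┐
│A 1 2 3 4│       │
│ ╶─┬───┐ │ ┌───┐ │
│   │   │5│ │   │ │
│ ╷ │ ╷ │ │ ╵ ╷ │ │
│ │ │ │ │6│   │ │ │
├─┘ ├─┘ │ │ ╶─┤ └─┤
│   │   │7│   │   │
│ ╶─┤ ╷ │ └─┐ ├─╴ │
│   │ │ │8 9│ │3 4│
├─╴ │ └─┼─╴ └─┘ ╷ │
│   │   │  0 1 2│5│
│ ┌─┘ ╷ ╵ ┌─────┤ │
│ │   │   │     │6│
│ ├───┼───┤ ┌─┐ │ │
│ │   │   │ │ │ │7│
│ ╵ ╷ ╵ ╷ ╵ ╵ │ │ │
│   │   │     │ │B│
└───┴───┴─────┴─┴─┘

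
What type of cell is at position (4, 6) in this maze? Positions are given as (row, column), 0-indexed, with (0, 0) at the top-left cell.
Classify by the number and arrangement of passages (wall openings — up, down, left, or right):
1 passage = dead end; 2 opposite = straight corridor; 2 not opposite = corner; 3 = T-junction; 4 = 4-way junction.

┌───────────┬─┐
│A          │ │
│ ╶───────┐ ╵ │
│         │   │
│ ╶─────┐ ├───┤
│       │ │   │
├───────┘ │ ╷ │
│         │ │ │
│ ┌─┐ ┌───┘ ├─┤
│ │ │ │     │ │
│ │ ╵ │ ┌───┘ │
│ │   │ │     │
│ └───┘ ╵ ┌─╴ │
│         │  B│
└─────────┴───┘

Checking cell at (4, 6):
Number of passages: 1
Cell type: dead end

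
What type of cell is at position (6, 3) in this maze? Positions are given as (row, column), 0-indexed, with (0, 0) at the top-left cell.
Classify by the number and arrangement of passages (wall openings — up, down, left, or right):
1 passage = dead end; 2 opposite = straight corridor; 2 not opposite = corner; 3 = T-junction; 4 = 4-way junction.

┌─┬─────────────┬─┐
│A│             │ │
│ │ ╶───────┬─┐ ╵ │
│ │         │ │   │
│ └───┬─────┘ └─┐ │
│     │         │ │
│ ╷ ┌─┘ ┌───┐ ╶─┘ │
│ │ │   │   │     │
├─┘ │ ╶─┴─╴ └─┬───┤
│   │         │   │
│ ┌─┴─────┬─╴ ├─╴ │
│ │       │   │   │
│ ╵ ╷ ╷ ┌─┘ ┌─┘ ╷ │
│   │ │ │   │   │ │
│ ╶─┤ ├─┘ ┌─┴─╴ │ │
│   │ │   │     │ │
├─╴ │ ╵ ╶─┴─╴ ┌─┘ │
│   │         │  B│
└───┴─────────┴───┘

Checking cell at (6, 3):
Number of passages: 1
Cell type: dead end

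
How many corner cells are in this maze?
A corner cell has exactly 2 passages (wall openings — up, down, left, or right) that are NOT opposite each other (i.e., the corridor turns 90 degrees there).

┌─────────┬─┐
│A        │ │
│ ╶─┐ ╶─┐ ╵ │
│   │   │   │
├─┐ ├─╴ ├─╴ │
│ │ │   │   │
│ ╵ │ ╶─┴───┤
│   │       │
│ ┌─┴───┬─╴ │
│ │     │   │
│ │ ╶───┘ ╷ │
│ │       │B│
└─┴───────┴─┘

Counting corner cells (2 non-opposite passages):
Total corners: 17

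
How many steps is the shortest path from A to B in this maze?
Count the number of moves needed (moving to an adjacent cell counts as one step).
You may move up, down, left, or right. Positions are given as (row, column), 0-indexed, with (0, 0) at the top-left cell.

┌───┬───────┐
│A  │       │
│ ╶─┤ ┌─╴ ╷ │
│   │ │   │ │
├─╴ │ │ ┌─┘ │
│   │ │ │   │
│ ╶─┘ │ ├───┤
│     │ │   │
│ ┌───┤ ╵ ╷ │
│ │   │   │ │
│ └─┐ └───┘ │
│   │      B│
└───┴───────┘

Using BFS to find shortest path:
Start: (0, 0), End: (5, 5)
Path found:
(0,0) → (1,0) → (1,1) → (2,1) → (2,0) → (3,0) → (3,1) → (3,2) → (2,2) → (1,2) → (0,2) → (0,3) → (0,4) → (1,4) → (1,3) → (2,3) → (3,3) → (4,3) → (4,4) → (3,4) → (3,5) → (4,5) → (5,5)
Number of steps: 22

Solution:

┌───┬───────┐
│A  │↱ → ↓  │
│ ╶─┤ ┌─╴ ╷ │
│↳ ↓│↑│↓ ↲│ │
├─╴ │ │ ┌─┘ │
│↓ ↲│↑│↓│   │
│ ╶─┘ │ ├───┤
│↳ → ↑│↓│↱ ↓│
│ ┌───┤ ╵ ╷ │
│ │   │↳ ↑│↓│
│ └─┐ └───┘ │
│   │      B│
└───┴───────┘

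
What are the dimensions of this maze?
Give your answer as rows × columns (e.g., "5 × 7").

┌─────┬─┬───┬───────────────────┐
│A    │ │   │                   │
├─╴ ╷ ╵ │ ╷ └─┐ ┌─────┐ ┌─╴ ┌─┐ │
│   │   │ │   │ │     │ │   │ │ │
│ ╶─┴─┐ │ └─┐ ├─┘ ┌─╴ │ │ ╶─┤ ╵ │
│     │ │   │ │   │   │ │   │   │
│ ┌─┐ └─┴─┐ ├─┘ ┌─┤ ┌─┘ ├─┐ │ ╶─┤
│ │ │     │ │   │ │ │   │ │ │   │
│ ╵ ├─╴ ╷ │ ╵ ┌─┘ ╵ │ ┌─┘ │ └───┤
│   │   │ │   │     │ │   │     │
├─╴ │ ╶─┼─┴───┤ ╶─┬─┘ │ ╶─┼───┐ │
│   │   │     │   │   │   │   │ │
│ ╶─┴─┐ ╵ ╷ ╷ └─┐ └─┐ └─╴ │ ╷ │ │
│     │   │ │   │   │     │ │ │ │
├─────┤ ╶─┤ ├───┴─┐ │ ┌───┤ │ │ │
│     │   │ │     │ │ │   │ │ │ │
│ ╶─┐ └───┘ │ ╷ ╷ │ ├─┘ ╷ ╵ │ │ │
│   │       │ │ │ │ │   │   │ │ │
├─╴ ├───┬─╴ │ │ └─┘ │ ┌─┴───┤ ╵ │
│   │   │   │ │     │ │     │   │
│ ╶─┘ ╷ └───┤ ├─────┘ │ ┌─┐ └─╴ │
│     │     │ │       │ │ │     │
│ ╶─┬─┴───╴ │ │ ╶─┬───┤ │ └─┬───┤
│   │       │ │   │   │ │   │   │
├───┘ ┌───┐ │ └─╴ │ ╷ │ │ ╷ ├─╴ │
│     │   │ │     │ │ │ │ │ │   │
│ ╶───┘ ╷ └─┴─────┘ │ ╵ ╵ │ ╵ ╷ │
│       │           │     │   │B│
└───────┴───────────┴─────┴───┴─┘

Counting the maze dimensions:
Rows (vertical): 14
Columns (horizontal): 16
Dimensions: 14 × 16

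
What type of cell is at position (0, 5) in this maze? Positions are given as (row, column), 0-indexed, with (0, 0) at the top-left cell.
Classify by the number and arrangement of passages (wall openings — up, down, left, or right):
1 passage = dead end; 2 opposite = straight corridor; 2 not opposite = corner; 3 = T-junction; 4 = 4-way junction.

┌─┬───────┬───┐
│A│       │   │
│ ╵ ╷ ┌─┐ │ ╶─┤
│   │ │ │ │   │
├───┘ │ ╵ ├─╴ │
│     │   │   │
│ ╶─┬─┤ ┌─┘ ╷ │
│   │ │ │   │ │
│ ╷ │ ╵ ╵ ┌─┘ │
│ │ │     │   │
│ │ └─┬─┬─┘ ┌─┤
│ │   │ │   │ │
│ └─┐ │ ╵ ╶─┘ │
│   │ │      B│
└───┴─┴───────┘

Checking cell at (0, 5):
Number of passages: 2
Cell type: corner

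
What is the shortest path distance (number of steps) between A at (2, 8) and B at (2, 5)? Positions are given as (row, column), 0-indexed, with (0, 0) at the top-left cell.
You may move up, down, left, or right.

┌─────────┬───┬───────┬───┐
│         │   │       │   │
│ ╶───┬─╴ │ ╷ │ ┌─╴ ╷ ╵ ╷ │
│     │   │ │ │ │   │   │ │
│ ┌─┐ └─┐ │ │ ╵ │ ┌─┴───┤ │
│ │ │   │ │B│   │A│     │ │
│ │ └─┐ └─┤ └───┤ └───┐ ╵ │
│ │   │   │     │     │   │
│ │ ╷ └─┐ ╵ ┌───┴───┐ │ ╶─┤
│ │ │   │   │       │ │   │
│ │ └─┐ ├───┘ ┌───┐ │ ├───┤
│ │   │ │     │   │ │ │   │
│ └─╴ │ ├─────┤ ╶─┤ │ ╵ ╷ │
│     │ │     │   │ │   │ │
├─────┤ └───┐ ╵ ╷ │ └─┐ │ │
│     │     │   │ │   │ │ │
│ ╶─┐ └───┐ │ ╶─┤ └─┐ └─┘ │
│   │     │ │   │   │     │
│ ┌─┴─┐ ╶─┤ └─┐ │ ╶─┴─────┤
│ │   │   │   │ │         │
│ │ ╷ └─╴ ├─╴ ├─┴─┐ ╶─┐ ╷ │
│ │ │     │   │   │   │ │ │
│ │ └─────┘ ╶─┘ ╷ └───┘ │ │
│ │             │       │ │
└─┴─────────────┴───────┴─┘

Finding path from (2, 8) to (2, 5):
Path: (2,8) → (1,8) → (1,9) → (0,9) → (0,8) → (0,7) → (1,7) → (2,7) → (2,6) → (1,6) → (0,6) → (0,5) → (1,5) → (2,5)
Distance: 13 steps

Solution:

┌─────────┬───┬───────┬───┐
│         │↓ ↰│↓ ← ↰  │   │
│ ╶───┬─╴ │ ╷ │ ┌─╴ ╷ ╵ ╷ │
│     │   │↓│↑│↓│↱ ↑│   │ │
│ ┌─┐ └─┐ │ │ ╵ │ ┌─┴───┤ │
│ │ │   │ │B│↑ ↲│A│     │ │
│ │ └─┐ └─┤ └───┤ └───┐ ╵ │
│ │   │   │     │     │   │
│ │ ╷ └─┐ ╵ ┌───┴───┐ │ ╶─┤
│ │ │   │   │       │ │   │
│ │ └─┐ ├───┘ ┌───┐ │ ├───┤
│ │   │ │     │   │ │ │   │
│ └─╴ │ ├─────┤ ╶─┤ │ ╵ ╷ │
│     │ │     │   │ │   │ │
├─────┤ └───┐ ╵ ╷ │ └─┐ │ │
│     │     │   │ │   │ │ │
│ ╶─┐ └───┐ │ ╶─┤ └─┐ └─┘ │
│   │     │ │   │   │     │
│ ┌─┴─┐ ╶─┤ └─┐ │ ╶─┴─────┤
│ │   │   │   │ │         │
│ │ ╷ └─╴ ├─╴ ├─┴─┐ ╶─┐ ╷ │
│ │ │     │   │   │   │ │ │
│ │ └─────┘ ╶─┘ ╷ └───┘ │ │
│ │             │       │ │
└─┴─────────────┴───────┴─┘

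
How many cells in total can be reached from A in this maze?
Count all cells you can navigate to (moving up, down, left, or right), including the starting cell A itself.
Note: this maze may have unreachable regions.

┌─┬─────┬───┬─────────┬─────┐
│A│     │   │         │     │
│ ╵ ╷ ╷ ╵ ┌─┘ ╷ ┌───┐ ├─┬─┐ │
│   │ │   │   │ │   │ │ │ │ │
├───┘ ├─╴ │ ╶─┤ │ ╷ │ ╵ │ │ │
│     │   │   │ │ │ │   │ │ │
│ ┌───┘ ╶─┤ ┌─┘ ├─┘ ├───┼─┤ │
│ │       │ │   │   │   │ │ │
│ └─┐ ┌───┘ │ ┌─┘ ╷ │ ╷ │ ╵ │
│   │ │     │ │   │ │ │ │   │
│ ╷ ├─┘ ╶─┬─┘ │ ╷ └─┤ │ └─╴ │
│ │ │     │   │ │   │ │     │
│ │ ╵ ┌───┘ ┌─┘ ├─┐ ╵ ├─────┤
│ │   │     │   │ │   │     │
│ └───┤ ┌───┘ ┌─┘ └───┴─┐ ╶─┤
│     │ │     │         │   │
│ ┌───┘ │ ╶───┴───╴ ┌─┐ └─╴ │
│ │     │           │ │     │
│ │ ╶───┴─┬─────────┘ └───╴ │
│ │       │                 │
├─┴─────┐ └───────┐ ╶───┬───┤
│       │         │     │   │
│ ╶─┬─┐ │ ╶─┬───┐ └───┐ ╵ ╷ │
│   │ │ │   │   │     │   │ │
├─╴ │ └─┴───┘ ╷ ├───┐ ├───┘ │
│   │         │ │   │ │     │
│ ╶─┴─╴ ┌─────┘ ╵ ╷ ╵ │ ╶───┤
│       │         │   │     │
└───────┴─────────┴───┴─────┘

Using BFS/flood-fill to find all reachable cells from A:
Maze size: 14 × 14 = 196 total cells
82 cell(s) are walled off and cannot be reached from A.
Reachable cells: 114

Reachable region (· marks reachable cells):

┌─┬─────┬───┬─────────┬─────┐
│A│· · ·│· ·│· · · · ·│     │
│ ╵ ╷ ╷ ╵ ┌─┘ ╷ ┌───┐ ├─┬─┐ │
│· ·│·│· ·│· ·│·│   │·│·│ │ │
├───┘ ├─╴ │ ╶─┤ │ ╷ │ ╵ │ │ │
│· · ·│· ·│· ·│·│ │ │· ·│ │ │
│ ┌───┘ ╶─┤ ┌─┘ ├─┘ ├───┼─┤ │
│·│· · · ·│·│· ·│   │   │ │ │
│ └─┐ ┌───┘ │ ┌─┘ ╷ │ ╷ │ ╵ │
│· ·│·│· · ·│·│   │ │ │ │   │
│ ╷ ├─┘ ╶─┬─┘ │ ╷ └─┤ │ └─╴ │
│·│·│· · ·│· ·│ │   │ │     │
│ │ ╵ ┌───┘ ┌─┘ ├─┐ ╵ ├─────┤
│·│· ·│· · ·│   │ │   │     │
│ └───┤ ┌───┘ ┌─┘ └───┴─┐ ╶─┤
│· · ·│·│     │         │   │
│ ┌───┘ │ ╶───┴───╴ ┌─┐ └─╴ │
│·│· · ·│           │ │     │
│ │ ╶───┴─┬─────────┘ └───╴ │
│·│· · · ·│                 │
├─┴─────┐ └───────┐ ╶───┬───┤
│· · · ·│· · · · ·│     │   │
│ ╶─┬─┐ │ ╶─┬───┐ └───┐ ╵ ╷ │
│· ·│·│·│· ·│· ·│· · ·│   │ │
├─╴ │ └─┴───┘ ╷ ├───┐ ├───┘ │
│· ·│· · · · ·│·│· ·│·│     │
│ ╶─┴─╴ ┌─────┘ ╵ ╷ ╵ │ ╶───┤
│· · · ·│· · · · ·│· ·│     │
└───────┴─────────┴───┴─────┘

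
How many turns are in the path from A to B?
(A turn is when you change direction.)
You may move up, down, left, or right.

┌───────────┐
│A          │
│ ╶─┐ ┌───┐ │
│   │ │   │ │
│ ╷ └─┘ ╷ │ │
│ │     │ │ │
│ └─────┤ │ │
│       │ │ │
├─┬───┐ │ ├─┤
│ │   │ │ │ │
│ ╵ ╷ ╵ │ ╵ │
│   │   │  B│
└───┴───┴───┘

Directions: down, right, down, right, right, up, right, down, down, down, down, right
Number of turns: 7

Solution:

┌───────────┐
│A          │
│ ╶─┐ ┌───┐ │
│↳ ↓│ │↱ ↓│ │
│ ╷ └─┘ ╷ │ │
│ │↳ → ↑│↓│ │
│ └─────┤ │ │
│       │↓│ │
├─┬───┐ │ ├─┤
│ │   │ │↓│ │
│ ╵ ╷ ╵ │ ╵ │
│   │   │↳ B│
└───┴───┴───┘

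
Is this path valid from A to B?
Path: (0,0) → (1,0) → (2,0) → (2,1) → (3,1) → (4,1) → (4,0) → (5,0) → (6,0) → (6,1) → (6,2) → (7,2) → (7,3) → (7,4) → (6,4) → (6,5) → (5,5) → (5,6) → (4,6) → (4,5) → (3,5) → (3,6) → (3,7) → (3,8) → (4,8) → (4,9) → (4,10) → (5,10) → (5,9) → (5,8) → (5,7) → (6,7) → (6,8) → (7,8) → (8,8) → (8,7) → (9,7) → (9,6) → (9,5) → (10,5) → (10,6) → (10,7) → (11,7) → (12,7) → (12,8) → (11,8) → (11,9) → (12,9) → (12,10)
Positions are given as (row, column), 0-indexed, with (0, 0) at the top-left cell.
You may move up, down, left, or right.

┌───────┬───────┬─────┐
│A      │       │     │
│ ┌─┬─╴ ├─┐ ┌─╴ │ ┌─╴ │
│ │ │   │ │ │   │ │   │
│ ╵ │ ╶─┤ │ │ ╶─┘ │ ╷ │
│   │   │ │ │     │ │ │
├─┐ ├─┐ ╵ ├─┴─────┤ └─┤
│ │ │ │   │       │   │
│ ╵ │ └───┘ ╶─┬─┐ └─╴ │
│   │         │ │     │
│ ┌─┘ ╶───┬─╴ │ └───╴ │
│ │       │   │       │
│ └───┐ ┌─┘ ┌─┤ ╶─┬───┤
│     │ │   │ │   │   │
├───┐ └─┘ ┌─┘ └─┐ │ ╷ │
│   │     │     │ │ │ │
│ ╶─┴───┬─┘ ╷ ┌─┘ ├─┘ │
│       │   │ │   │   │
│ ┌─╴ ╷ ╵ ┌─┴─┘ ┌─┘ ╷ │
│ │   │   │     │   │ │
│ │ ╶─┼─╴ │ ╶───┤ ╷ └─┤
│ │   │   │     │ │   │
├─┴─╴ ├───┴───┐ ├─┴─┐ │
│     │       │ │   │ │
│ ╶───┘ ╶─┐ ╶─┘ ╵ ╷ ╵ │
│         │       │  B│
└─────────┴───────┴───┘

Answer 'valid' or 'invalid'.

Checking path validity:
Result: All consecutive moves are passable.

valid

Correct solution:

┌───────┬───────┬─────┐
│A      │       │     │
│ ┌─┬─╴ ├─┐ ┌─╴ │ ┌─╴ │
│↓│ │   │ │ │   │ │   │
│ ╵ │ ╶─┤ │ │ ╶─┘ │ ╷ │
│↳ ↓│   │ │ │     │ │ │
├─┐ ├─┐ ╵ ├─┴─────┤ └─┤
│ │↓│ │   │↱ → → ↓│   │
│ ╵ │ └───┘ ╶─┬─┐ └─╴ │
│↓ ↲│      ↑ ↰│ │↳ → ↓│
│ ┌─┘ ╶───┬─╴ │ └───╴ │
│↓│       │↱ ↑│↓ ← ← ↲│
│ └───┐ ┌─┘ ┌─┤ ╶─┬───┤
│↳ → ↓│ │↱ ↑│ │↳ ↓│   │
├───┐ └─┘ ┌─┘ └─┐ │ ╷ │
│   │↳ → ↑│     │↓│ │ │
│ ╶─┴───┬─┘ ╷ ┌─┘ ├─┘ │
│       │   │ │↓ ↲│   │
│ ┌─╴ ╷ ╵ ┌─┴─┘ ┌─┘ ╷ │
│ │   │   │↓ ← ↲│   │ │
│ │ ╶─┼─╴ │ ╶───┤ ╷ └─┤
│ │   │   │↳ → ↓│ │   │
├─┴─╴ ├───┴───┐ ├─┴─┐ │
│     │       │↓│↱ ↓│ │
│ ╶───┘ ╶─┐ ╶─┘ ╵ ╷ ╵ │
│         │    ↳ ↑│↳ B│
└─────────┴───────┴───┘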